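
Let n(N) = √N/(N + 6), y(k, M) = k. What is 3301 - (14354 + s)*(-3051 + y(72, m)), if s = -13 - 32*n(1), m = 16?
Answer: 298980652/7 ≈ 4.2712e+7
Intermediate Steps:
n(N) = √N/(6 + N)
s = -123/7 (s = -13 - 32*√1/(6 + 1) = -13 - 32/7 = -123/7 ≈ -17.571)
3301 - (14354 + s)*(-3051 + y(72, m)) = 3301 - (14354 - 123/7)*(-3051 + 72) = 3301 - 100355*(-2979)/7 = 3301 - 1*(-298957545/7) = 3301 + 298957545/7 = 298980652/7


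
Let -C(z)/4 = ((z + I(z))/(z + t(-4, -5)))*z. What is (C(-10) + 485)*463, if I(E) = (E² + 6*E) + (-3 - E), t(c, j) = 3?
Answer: 886645/7 ≈ 1.2666e+5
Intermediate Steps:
I(E) = -3 + E² + 5*E
C(z) = -4*z*(-3 + z² + 6*z)/(3 + z) (C(z) = -4*(z + (-3 + z² + 5*z))/(z + 3)*z = -4*(-3 + z² + 6*z)/(3 + z)*z = -4*z*(-3 + z² + 6*z)/(3 + z))
(C(-10) + 485)*463 = (4*(-10)*(3 - 1*(-10)² - 6*(-10))/(3 - 10) + 485)*463 = (4*(-10)*(3 - 1*100 + 60)/(-7) + 485)*463 = (4*(-10)*(-⅐)*(3 - 100 + 60) + 485)*463 = (4*(-10)*(-⅐)*(-37) + 485)*463 = (-1480/7 + 485)*463 = (1915/7)*463 = 886645/7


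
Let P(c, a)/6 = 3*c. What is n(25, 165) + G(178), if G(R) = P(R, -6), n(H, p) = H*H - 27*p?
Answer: -626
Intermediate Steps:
n(H, p) = H**2 - 27*p
P(c, a) = 18*c (P(c, a) = 6*(3*c) = 18*c)
G(R) = 18*R
n(25, 165) + G(178) = (25**2 - 27*165) + 18*178 = (625 - 4455) + 3204 = -3830 + 3204 = -626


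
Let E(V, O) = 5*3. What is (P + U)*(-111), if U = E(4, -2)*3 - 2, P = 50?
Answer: -10323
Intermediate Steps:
E(V, O) = 15
U = 43 (U = 15*3 - 2 = 45 - 2 = 43)
(P + U)*(-111) = (50 + 43)*(-111) = 93*(-111) = -10323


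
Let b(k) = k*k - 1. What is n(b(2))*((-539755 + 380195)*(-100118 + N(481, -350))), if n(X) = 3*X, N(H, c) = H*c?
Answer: 385530786720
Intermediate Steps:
b(k) = -1 + k**2 (b(k) = k**2 - 1 = -1 + k**2)
n(b(2))*((-539755 + 380195)*(-100118 + N(481, -350))) = (3*(-1 + 2**2))*((-539755 + 380195)*(-100118 + 481*(-350))) = (3*(-1 + 4))*(-159560*(-100118 - 168350)) = (3*3)*(-159560*(-268468)) = 9*42836754080 = 385530786720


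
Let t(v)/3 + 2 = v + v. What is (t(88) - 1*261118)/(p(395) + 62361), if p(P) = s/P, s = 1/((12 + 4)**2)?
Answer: -26351467520/6305944321 ≈ -4.1788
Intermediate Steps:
t(v) = -6 + 6*v (t(v) = -6 + 3*(v + v) = -6 + 3*(2*v) = -6 + 6*v)
s = 1/256 (s = 1/(16**2) = 1/256 ≈ 0.0039063)
p(P) = 1/(256*P)
(t(88) - 1*261118)/(p(395) + 62361) = ((-6 + 6*88) - 1*261118)/((1/256)/395 + 62361) = ((-6 + 528) - 261118)/((1/256)*(1/395) + 62361) = (522 - 261118)/(1/101120 + 62361) = -260596/6305944321/101120 = -260596*101120/6305944321 = -26351467520/6305944321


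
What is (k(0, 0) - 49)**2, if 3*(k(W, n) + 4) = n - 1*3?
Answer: 2916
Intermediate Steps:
k(W, n) = -5 + n/3 (k(W, n) = -4 + (n - 1*3)/3 = -4 + (n - 3)/3 = -4 + (-3 + n)/3 = -4 + (-1 + n/3) = -5 + n/3)
(k(0, 0) - 49)**2 = ((-5 + (1/3)*0) - 49)**2 = ((-5 + 0) - 49)**2 = (-5 - 49)**2 = (-54)**2 = 2916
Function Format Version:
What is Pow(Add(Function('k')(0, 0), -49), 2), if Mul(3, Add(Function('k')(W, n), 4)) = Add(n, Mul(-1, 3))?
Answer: 2916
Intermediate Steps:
Function('k')(W, n) = Add(-5, Mul(Rational(1, 3), n)) (Function('k')(W, n) = Add(-4, Mul(Rational(1, 3), Add(n, Mul(-1, 3)))) = Add(-4, Mul(Rational(1, 3), Add(n, -3))) = Add(-4, Mul(Rational(1, 3), Add(-3, n))) = Add(-4, Add(-1, Mul(Rational(1, 3), n))) = Add(-5, Mul(Rational(1, 3), n)))
Pow(Add(Function('k')(0, 0), -49), 2) = Pow(Add(Add(-5, Mul(Rational(1, 3), 0)), -49), 2) = Pow(Add(Add(-5, 0), -49), 2) = Pow(Add(-5, -49), 2) = Pow(-54, 2) = 2916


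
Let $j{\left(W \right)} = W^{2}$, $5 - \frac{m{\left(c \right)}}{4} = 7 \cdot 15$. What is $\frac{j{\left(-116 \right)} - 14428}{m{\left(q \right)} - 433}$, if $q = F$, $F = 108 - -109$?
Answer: $\frac{972}{833} \approx 1.1669$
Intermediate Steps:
$F = 217$ ($F = 108 + 109 = 217$)
$q = 217$
$m{\left(c \right)} = -400$ ($m{\left(c \right)} = 20 - 4 \cdot 7 \cdot 15 = 20 - 420 = -400$)
$\frac{j{\left(-116 \right)} - 14428}{m{\left(q \right)} - 433} = \frac{\left(-116\right)^{2} - 14428}{-400 - 433} = \frac{13456 - 14428}{-833} = \left(-972\right) \left(- \frac{1}{833}\right) = \frac{972}{833}$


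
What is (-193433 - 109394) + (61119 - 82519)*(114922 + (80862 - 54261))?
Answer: -3028895027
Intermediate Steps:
(-193433 - 109394) + (61119 - 82519)*(114922 + (80862 - 54261)) = -302827 - 21400*(114922 + 26601) = -302827 - 21400*141523 = -302827 - 3028592200 = -3028895027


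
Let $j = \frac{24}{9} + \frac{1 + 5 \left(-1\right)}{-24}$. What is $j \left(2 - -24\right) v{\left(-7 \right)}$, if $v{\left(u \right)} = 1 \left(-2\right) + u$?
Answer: $-663$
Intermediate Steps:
$j = \frac{17}{6}$ ($j = 24 \cdot \frac{1}{9} + \left(1 - 5\right) \left(- \frac{1}{24}\right) = \frac{8}{3} - - \frac{1}{6} = \frac{8}{3} + \frac{1}{6} = \frac{17}{6} \approx 2.8333$)
$v{\left(u \right)} = -2 + u$
$j \left(2 - -24\right) v{\left(-7 \right)} = \frac{17 \left(2 - -24\right)}{6} \left(-2 - 7\right) = \frac{17 \left(2 + 24\right)}{6} \left(-9\right) = \frac{17}{6} \cdot 26 \left(-9\right) = \frac{221}{3} \left(-9\right) = -663$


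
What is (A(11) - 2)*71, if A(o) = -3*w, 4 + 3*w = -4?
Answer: 426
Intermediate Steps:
w = -8/3 (w = -4/3 + (1/3)*(-4) = -4/3 - 4/3 = -8/3 ≈ -2.6667)
A(o) = 8 (A(o) = -3*(-8/3) = 8)
(A(11) - 2)*71 = (8 - 2)*71 = 6*71 = 426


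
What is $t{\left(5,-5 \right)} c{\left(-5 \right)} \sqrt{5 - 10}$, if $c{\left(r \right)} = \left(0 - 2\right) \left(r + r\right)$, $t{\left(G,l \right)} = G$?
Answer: $100 i \sqrt{5} \approx 223.61 i$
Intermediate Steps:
$c{\left(r \right)} = - 4 r$ ($c{\left(r \right)} = - 2 \cdot 2 r = - 4 r$)
$t{\left(5,-5 \right)} c{\left(-5 \right)} \sqrt{5 - 10} = 5 \left(\left(-4\right) \left(-5\right)\right) \sqrt{5 - 10} = 5 \cdot 20 \sqrt{-5} = 100 i \sqrt{5}$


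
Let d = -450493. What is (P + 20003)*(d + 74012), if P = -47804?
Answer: 10466548281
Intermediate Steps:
(P + 20003)*(d + 74012) = (-47804 + 20003)*(-450493 + 74012) = -27801*(-376481) = 10466548281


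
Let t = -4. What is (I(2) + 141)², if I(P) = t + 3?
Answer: 19600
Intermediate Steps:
I(P) = -1 (I(P) = -4 + 3 = -1)
(I(2) + 141)² = (-1 + 141)² = 140² = 19600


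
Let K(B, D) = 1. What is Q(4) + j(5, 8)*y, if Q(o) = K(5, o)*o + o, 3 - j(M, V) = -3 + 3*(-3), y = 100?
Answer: 1508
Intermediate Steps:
j(M, V) = 15 (j(M, V) = 3 - (-3 + 3*(-3)) = 3 - (-3 - 9) = 3 - 1*(-12) = 3 + 12 = 15)
Q(o) = 2*o (Q(o) = 1*o + o = o + o = 2*o)
Q(4) + j(5, 8)*y = 2*4 + 15*100 = 8 + 1500 = 1508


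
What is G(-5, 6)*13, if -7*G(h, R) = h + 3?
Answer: 26/7 ≈ 3.7143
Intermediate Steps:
G(h, R) = -3/7 - h/7 (G(h, R) = -(h + 3)/7 = -(3 + h)/7 = -3/7 - h/7)
G(-5, 6)*13 = (-3/7 - ⅐*(-5))*13 = (-3/7 + 5/7)*13 = (2/7)*13 = 26/7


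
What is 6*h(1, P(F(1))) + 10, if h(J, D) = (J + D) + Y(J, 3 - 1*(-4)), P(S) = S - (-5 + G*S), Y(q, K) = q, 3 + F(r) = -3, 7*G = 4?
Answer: 256/7 ≈ 36.571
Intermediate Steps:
G = 4/7 (G = (⅐)*4 = 4/7 ≈ 0.57143)
F(r) = -6 (F(r) = -3 - 3 = -6)
P(S) = 5 + 3*S/7 (P(S) = S - (-5 + 4*S/7) = S + (5 - 4*S/7) = 5 + 3*S/7)
h(J, D) = D + 2*J (h(J, D) = (J + D) + J = (D + J) + J = D + 2*J)
6*h(1, P(F(1))) + 10 = 6*((5 + (3/7)*(-6)) + 2*1) + 10 = 6*((5 - 18/7) + 2) + 10 = 6*(17/7 + 2) + 10 = 6*(31/7) + 10 = 186/7 + 10 = 256/7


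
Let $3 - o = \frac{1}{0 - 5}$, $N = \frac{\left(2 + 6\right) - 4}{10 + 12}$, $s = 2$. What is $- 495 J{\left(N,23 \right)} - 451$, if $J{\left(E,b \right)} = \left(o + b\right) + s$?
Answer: $-14410$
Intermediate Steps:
$N = \frac{2}{11}$ ($N = \frac{8 - 4}{22} = 4 \cdot \frac{1}{22} = \frac{2}{11} \approx 0.18182$)
$o = \frac{16}{5}$ ($o = 3 - \frac{1}{0 - 5} = 3 - \frac{1}{-5} = 3 - - \frac{1}{5} = 3 + \frac{1}{5} = \frac{16}{5} \approx 3.2$)
$J{\left(E,b \right)} = \frac{26}{5} + b$ ($J{\left(E,b \right)} = \left(\frac{16}{5} + b\right) + 2 = \frac{26}{5} + b$)
$- 495 J{\left(N,23 \right)} - 451 = - 495 \left(\frac{26}{5} + 23\right) - 451 = \left(-495\right) \frac{141}{5} - 451 = -13959 - 451 = -14410$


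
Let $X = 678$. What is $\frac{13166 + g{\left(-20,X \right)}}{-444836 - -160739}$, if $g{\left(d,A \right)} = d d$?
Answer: $- \frac{4522}{94699} \approx -0.047751$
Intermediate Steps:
$g{\left(d,A \right)} = d^{2}$
$\frac{13166 + g{\left(-20,X \right)}}{-444836 - -160739} = \frac{13166 + \left(-20\right)^{2}}{-444836 - -160739} = \frac{13166 + 400}{-444836 + 160739} = \frac{13566}{-284097} = 13566 \left(- \frac{1}{284097}\right) = - \frac{4522}{94699}$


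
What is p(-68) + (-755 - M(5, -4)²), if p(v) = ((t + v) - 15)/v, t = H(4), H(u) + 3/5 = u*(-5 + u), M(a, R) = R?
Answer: -130851/170 ≈ -769.71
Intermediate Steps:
H(u) = -⅗ + u*(-5 + u)
t = -23/5 (t = -⅗ + 4² - 5*4 = -⅗ + 16 - 20 = -23/5 ≈ -4.6000)
p(v) = (-98/5 + v)/v (p(v) = ((-23/5 + v) - 15)/v = (-98/5 + v)/v)
p(-68) + (-755 - M(5, -4)²) = (-98/5 - 68)/(-68) + (-755 - 1*(-4)²) = -1/68*(-438/5) + (-755 - 1*16) = 219/170 + (-755 - 16) = 219/170 - 771 = -130851/170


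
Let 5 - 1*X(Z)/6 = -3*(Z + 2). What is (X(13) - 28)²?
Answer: 73984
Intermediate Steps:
X(Z) = 66 + 18*Z (X(Z) = 30 - (-18)*(Z + 2) = 30 - (-18)*(2 + Z) = 30 - 6*(-6 - 3*Z) = 30 + (36 + 18*Z) = 66 + 18*Z)
(X(13) - 28)² = ((66 + 18*13) - 28)² = ((66 + 234) - 28)² = (300 - 28)² = 272² = 73984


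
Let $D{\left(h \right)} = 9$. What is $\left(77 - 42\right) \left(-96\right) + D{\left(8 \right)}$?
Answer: $-3351$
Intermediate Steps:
$\left(77 - 42\right) \left(-96\right) + D{\left(8 \right)} = \left(77 - 42\right) \left(-96\right) + 9 = 35 \left(-96\right) + 9 = -3360 + 9 = -3351$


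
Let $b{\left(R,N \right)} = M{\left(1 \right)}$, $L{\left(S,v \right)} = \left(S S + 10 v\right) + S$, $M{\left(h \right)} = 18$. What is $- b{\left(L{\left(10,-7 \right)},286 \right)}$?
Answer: $-18$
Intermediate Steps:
$L{\left(S,v \right)} = S + S^{2} + 10 v$ ($L{\left(S,v \right)} = \left(S^{2} + 10 v\right) + S = S + S^{2} + 10 v$)
$b{\left(R,N \right)} = 18$
$- b{\left(L{\left(10,-7 \right)},286 \right)} = \left(-1\right) 18 = -18$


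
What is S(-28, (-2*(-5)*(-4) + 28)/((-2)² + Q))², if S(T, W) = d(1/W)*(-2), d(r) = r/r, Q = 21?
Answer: 4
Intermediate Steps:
d(r) = 1
S(T, W) = -2 (S(T, W) = 1*(-2) = -2)
S(-28, (-2*(-5)*(-4) + 28)/((-2)² + Q))² = (-2)² = 4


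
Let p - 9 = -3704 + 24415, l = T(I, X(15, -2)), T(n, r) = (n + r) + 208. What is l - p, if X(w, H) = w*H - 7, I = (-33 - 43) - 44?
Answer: -20669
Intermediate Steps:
I = -120 (I = -76 - 44 = -120)
X(w, H) = -7 + H*w (X(w, H) = H*w - 7 = -7 + H*w)
T(n, r) = 208 + n + r
l = 51 (l = 208 - 120 + (-7 - 2*15) = 208 - 120 + (-7 - 30) = 208 - 120 - 37 = 51)
p = 20720 (p = 9 + (-3704 + 24415) = 9 + 20711 = 20720)
l - p = 51 - 1*20720 = 51 - 20720 = -20669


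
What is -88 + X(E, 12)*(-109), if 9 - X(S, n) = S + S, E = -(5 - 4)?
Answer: -1287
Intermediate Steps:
E = -1 (E = -1*1 = -1)
X(S, n) = 9 - 2*S (X(S, n) = 9 - (S + S) = 9 - 2*S)
-88 + X(E, 12)*(-109) = -88 + (9 - 2*(-1))*(-109) = -88 + (9 + 2)*(-109) = -88 + 11*(-109) = -88 - 1199 = -1287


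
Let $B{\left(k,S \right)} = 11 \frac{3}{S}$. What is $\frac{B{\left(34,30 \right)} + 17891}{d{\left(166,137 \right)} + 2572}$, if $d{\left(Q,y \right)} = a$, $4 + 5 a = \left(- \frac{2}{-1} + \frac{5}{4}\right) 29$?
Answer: $\frac{357842}{51801} \approx 6.908$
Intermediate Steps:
$B{\left(k,S \right)} = \frac{33}{S}$
$a = \frac{361}{20}$ ($a = - \frac{4}{5} + \frac{\left(- \frac{2}{-1} + \frac{5}{4}\right) 29}{5} = - \frac{4}{5} + \frac{\left(\left(-2\right) \left(-1\right) + 5 \cdot \frac{1}{4}\right) 29}{5} = - \frac{4}{5} + \frac{\left(2 + \frac{5}{4}\right) 29}{5} = - \frac{4}{5} + \frac{\frac{13}{4} \cdot 29}{5} = - \frac{4}{5} + \frac{1}{5} \cdot \frac{377}{4} = - \frac{4}{5} + \frac{377}{20} = \frac{361}{20} \approx 18.05$)
$d{\left(Q,y \right)} = \frac{361}{20}$
$\frac{B{\left(34,30 \right)} + 17891}{d{\left(166,137 \right)} + 2572} = \frac{\frac{33}{30} + 17891}{\frac{361}{20} + 2572} = \frac{33 \cdot \frac{1}{30} + 17891}{\frac{51801}{20}} = \left(\frac{11}{10} + 17891\right) \frac{20}{51801} = \frac{178921}{10} \cdot \frac{20}{51801} = \frac{357842}{51801}$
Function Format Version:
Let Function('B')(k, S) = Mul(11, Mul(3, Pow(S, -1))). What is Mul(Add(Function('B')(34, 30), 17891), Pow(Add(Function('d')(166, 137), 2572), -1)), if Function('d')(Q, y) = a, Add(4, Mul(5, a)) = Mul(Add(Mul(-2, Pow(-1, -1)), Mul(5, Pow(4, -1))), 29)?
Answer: Rational(357842, 51801) ≈ 6.9080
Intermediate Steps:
Function('B')(k, S) = Mul(33, Pow(S, -1))
a = Rational(361, 20) (a = Add(Rational(-4, 5), Mul(Rational(1, 5), Mul(Add(Mul(-2, Pow(-1, -1)), Mul(5, Pow(4, -1))), 29))) = Add(Rational(-4, 5), Mul(Rational(1, 5), Mul(Add(Mul(-2, -1), Mul(5, Rational(1, 4))), 29))) = Add(Rational(-4, 5), Mul(Rational(1, 5), Mul(Add(2, Rational(5, 4)), 29))) = Add(Rational(-4, 5), Mul(Rational(1, 5), Mul(Rational(13, 4), 29))) = Add(Rational(-4, 5), Mul(Rational(1, 5), Rational(377, 4))) = Add(Rational(-4, 5), Rational(377, 20)) = Rational(361, 20) ≈ 18.050)
Function('d')(Q, y) = Rational(361, 20)
Mul(Add(Function('B')(34, 30), 17891), Pow(Add(Function('d')(166, 137), 2572), -1)) = Mul(Add(Mul(33, Pow(30, -1)), 17891), Pow(Add(Rational(361, 20), 2572), -1)) = Mul(Add(Mul(33, Rational(1, 30)), 17891), Pow(Rational(51801, 20), -1)) = Mul(Add(Rational(11, 10), 17891), Rational(20, 51801)) = Mul(Rational(178921, 10), Rational(20, 51801)) = Rational(357842, 51801)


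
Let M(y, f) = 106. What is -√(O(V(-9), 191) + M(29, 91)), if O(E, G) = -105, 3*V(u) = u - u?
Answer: -1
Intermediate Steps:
V(u) = 0 (V(u) = (u - u)/3 = (⅓)*0 = 0)
-√(O(V(-9), 191) + M(29, 91)) = -√(-105 + 106) = -√1 = -1*1 = -1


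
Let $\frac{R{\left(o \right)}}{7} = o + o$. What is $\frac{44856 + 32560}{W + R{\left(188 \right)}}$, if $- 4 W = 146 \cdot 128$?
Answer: $- \frac{9677}{255} \approx -37.949$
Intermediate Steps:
$W = -4672$ ($W = - \frac{146 \cdot 128}{4} = \left(- \frac{1}{4}\right) 18688 = -4672$)
$R{\left(o \right)} = 14 o$ ($R{\left(o \right)} = 7 \left(o + o\right) = 7 \cdot 2 o = 14 o$)
$\frac{44856 + 32560}{W + R{\left(188 \right)}} = \frac{44856 + 32560}{-4672 + 14 \cdot 188} = \frac{77416}{-4672 + 2632} = \frac{77416}{-2040} = 77416 \left(- \frac{1}{2040}\right) = - \frac{9677}{255}$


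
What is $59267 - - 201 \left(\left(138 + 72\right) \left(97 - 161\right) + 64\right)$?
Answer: $-2629309$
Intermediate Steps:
$59267 - - 201 \left(\left(138 + 72\right) \left(97 - 161\right) + 64\right) = 59267 - - 201 \left(210 \left(-64\right) + 64\right) = 59267 - - 201 \left(-13440 + 64\right) = 59267 - \left(-201\right) \left(-13376\right) = 59267 - 2688576 = -2629309$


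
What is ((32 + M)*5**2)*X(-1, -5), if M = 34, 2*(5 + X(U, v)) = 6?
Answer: -3300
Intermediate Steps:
X(U, v) = -2 (X(U, v) = -5 + (1/2)*6 = -5 + 3 = -2)
((32 + M)*5**2)*X(-1, -5) = ((32 + 34)*5**2)*(-2) = (66*25)*(-2) = 1650*(-2) = -3300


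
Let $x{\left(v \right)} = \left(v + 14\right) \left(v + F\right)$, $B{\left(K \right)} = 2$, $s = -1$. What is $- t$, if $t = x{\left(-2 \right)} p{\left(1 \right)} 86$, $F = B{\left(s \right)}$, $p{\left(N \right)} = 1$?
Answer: $0$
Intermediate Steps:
$F = 2$
$x{\left(v \right)} = \left(2 + v\right) \left(14 + v\right)$ ($x{\left(v \right)} = \left(v + 14\right) \left(v + 2\right) = \left(14 + v\right) \left(2 + v\right) = \left(2 + v\right) \left(14 + v\right)$)
$t = 0$ ($t = \left(28 + \left(-2\right)^{2} + 16 \left(-2\right)\right) 1 \cdot 86 = \left(28 + 4 - 32\right) 1 \cdot 86 = 0 \cdot 1 \cdot 86 = 0 \cdot 86 = 0$)
$- t = \left(-1\right) 0 = 0$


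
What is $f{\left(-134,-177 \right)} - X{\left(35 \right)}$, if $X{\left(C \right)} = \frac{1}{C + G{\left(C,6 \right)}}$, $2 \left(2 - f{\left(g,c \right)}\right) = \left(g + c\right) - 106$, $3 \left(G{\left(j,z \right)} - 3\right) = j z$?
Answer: $\frac{22733}{108} \approx 210.49$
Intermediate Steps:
$G{\left(j,z \right)} = 3 + \frac{j z}{3}$
$f{\left(g,c \right)} = 55 - \frac{c}{2} - \frac{g}{2}$ ($f{\left(g,c \right)} = 2 - \frac{\left(g + c\right) - 106}{2} = 2 - \frac{\left(c + g\right) - 106}{2} = 2 - \frac{-106 + c + g}{2} = 2 - \left(-53 + \frac{c}{2} + \frac{g}{2}\right) = 55 - \frac{c}{2} - \frac{g}{2}$)
$X{\left(C \right)} = \frac{1}{3 + 3 C}$ ($X{\left(C \right)} = \frac{1}{C + \left(3 + \frac{1}{3} C 6\right)} = \frac{1}{C + \left(3 + 2 C\right)} = \frac{1}{3 + 3 C}$)
$f{\left(-134,-177 \right)} - X{\left(35 \right)} = \left(55 - - \frac{177}{2} - -67\right) - \frac{1}{3 \left(1 + 35\right)} = \left(55 + \frac{177}{2} + 67\right) - \frac{1}{3 \cdot 36} = \frac{421}{2} - \frac{1}{3} \cdot \frac{1}{36} = \frac{421}{2} - \frac{1}{108} = \frac{22733}{108}$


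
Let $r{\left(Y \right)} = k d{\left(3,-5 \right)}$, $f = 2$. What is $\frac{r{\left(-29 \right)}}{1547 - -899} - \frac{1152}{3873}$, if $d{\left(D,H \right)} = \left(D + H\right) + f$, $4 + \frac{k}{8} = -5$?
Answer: $- \frac{384}{1291} \approx -0.29744$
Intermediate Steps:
$k = -72$ ($k = -32 + 8 \left(-5\right) = -32 - 40 = -72$)
$d{\left(D,H \right)} = 2 + D + H$ ($d{\left(D,H \right)} = \left(D + H\right) + 2 = 2 + D + H$)
$r{\left(Y \right)} = 0$ ($r{\left(Y \right)} = - 72 \left(2 + 3 - 5\right) = \left(-72\right) 0 = 0$)
$\frac{r{\left(-29 \right)}}{1547 - -899} - \frac{1152}{3873} = \frac{0}{1547 - -899} - \frac{1152}{3873} = \frac{0}{1547 + 899} - \frac{384}{1291} = \frac{0}{2446} - \frac{384}{1291} = 0 \cdot \frac{1}{2446} - \frac{384}{1291} = 0 - \frac{384}{1291} = - \frac{384}{1291}$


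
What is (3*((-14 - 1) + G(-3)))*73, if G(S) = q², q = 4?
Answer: 219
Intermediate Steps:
G(S) = 16 (G(S) = 4² = 16)
(3*((-14 - 1) + G(-3)))*73 = (3*((-14 - 1) + 16))*73 = (3*(-15 + 16))*73 = (3*1)*73 = 3*73 = 219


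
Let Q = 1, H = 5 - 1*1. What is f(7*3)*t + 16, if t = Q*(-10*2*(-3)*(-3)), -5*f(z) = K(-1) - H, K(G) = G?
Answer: -164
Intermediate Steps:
H = 4 (H = 5 - 1 = 4)
f(z) = 1 (f(z) = -(-1 - 1*4)/5 = -(-1 - 4)/5 = -1/5*(-5) = 1)
t = -180 (t = 1*(-10*2*(-3)*(-3)) = 1*(-(-60)*(-3)) = 1*(-10*18) = 1*(-180) = -180)
f(7*3)*t + 16 = 1*(-180) + 16 = -180 + 16 = -164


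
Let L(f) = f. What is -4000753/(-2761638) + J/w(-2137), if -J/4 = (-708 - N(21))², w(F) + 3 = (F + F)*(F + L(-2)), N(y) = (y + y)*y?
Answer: 960936430811/2805235979106 ≈ 0.34255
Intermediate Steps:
N(y) = 2*y² (N(y) = (2*y)*y = 2*y²)
w(F) = -3 + 2*F*(-2 + F) (w(F) = -3 + (F + F)*(F - 2) = -3 + (2*F)*(-2 + F) = -3 + 2*F*(-2 + F))
J = -10112400 (J = -4*(-708 - 2*21²)² = -4*(-708 - 2*441)² = -4*(-708 - 1*882)² = -4*(-708 - 882)² = -4*(-1590)² = -4*2528100 = -10112400)
-4000753/(-2761638) + J/w(-2137) = -4000753/(-2761638) - 10112400/(-3 - 4*(-2137) + 2*(-2137)²) = -4000753*(-1/2761638) - 10112400/(-3 + 8548 + 2*4566769) = 4000753/2761638 - 10112400/(-3 + 8548 + 9133538) = 4000753/2761638 - 10112400/9142083 = 4000753/2761638 - 10112400*1/9142083 = 4000753/2761638 - 1123600/1015787 = 960936430811/2805235979106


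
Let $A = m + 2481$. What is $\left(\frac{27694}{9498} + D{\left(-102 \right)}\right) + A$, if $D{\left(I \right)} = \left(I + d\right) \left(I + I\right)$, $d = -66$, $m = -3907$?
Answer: $\frac{155999501}{4749} \approx 32849.0$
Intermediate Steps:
$D{\left(I \right)} = 2 I \left(-66 + I\right)$ ($D{\left(I \right)} = \left(I - 66\right) \left(I + I\right) = \left(-66 + I\right) 2 I = 2 I \left(-66 + I\right)$)
$A = -1426$ ($A = -3907 + 2481 = -1426$)
$\left(\frac{27694}{9498} + D{\left(-102 \right)}\right) + A = \left(\frac{27694}{9498} + 2 \left(-102\right) \left(-66 - 102\right)\right) - 1426 = \left(27694 \cdot \frac{1}{9498} + 2 \left(-102\right) \left(-168\right)\right) - 1426 = \left(\frac{13847}{4749} + 34272\right) - 1426 = \frac{162771575}{4749} - 1426 = \frac{155999501}{4749}$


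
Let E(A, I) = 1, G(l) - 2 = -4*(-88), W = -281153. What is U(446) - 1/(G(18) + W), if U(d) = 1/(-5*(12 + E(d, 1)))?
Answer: -280734/18251935 ≈ -0.015381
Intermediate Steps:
G(l) = 354 (G(l) = 2 - 4*(-88) = 2 + 352 = 354)
U(d) = -1/65 (U(d) = 1/(-5*(12 + 1)) = 1/(-5*13) = 1/(-65) = -1/65)
U(446) - 1/(G(18) + W) = -1/65 - 1/(354 - 281153) = -1/65 - 1/(-280799) = -1/65 - 1*(-1/280799) = -1/65 + 1/280799 = -280734/18251935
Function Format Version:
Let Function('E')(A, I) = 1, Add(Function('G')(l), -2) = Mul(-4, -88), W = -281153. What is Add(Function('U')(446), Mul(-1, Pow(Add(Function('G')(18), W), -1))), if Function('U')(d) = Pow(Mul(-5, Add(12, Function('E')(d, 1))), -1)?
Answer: Rational(-280734, 18251935) ≈ -0.015381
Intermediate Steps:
Function('G')(l) = 354 (Function('G')(l) = Add(2, Mul(-4, -88)) = Add(2, 352) = 354)
Function('U')(d) = Rational(-1, 65) (Function('U')(d) = Pow(Mul(-5, Add(12, 1)), -1) = Pow(Mul(-5, 13), -1) = Pow(-65, -1) = Rational(-1, 65))
Add(Function('U')(446), Mul(-1, Pow(Add(Function('G')(18), W), -1))) = Add(Rational(-1, 65), Mul(-1, Pow(Add(354, -281153), -1))) = Add(Rational(-1, 65), Mul(-1, Pow(-280799, -1))) = Add(Rational(-1, 65), Mul(-1, Rational(-1, 280799))) = Add(Rational(-1, 65), Rational(1, 280799)) = Rational(-280734, 18251935)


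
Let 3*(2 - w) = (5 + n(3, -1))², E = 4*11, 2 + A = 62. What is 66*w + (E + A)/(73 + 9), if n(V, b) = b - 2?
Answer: 1856/41 ≈ 45.268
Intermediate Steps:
A = 60 (A = -2 + 62 = 60)
E = 44
n(V, b) = -2 + b
w = ⅔ (w = 2 - (5 + (-2 - 1))²/3 = 2 - (5 - 3)²/3 = 2 - ⅓*2² = 2 - ⅓*4 = 2 - 4/3 = ⅔ ≈ 0.66667)
66*w + (E + A)/(73 + 9) = 66*(⅔) + (44 + 60)/(73 + 9) = 44 + 104/82 = 44 + 104*(1/82) = 44 + 52/41 = 1856/41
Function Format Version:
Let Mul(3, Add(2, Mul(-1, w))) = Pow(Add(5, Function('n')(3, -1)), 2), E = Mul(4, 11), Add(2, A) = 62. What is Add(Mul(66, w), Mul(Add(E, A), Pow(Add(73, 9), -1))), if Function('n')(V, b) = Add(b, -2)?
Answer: Rational(1856, 41) ≈ 45.268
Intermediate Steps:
A = 60 (A = Add(-2, 62) = 60)
E = 44
Function('n')(V, b) = Add(-2, b)
w = Rational(2, 3) (w = Add(2, Mul(Rational(-1, 3), Pow(Add(5, Add(-2, -1)), 2))) = Add(2, Mul(Rational(-1, 3), Pow(Add(5, -3), 2))) = Add(2, Mul(Rational(-1, 3), Pow(2, 2))) = Add(2, Mul(Rational(-1, 3), 4)) = Add(2, Rational(-4, 3)) = Rational(2, 3) ≈ 0.66667)
Add(Mul(66, w), Mul(Add(E, A), Pow(Add(73, 9), -1))) = Add(Mul(66, Rational(2, 3)), Mul(Add(44, 60), Pow(Add(73, 9), -1))) = Add(44, Mul(104, Pow(82, -1))) = Add(44, Mul(104, Rational(1, 82))) = Add(44, Rational(52, 41)) = Rational(1856, 41)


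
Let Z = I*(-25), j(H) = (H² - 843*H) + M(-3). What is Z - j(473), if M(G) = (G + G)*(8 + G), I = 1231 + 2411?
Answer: 83990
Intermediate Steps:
I = 3642
M(G) = 2*G*(8 + G) (M(G) = (2*G)*(8 + G) = 2*G*(8 + G))
j(H) = -30 + H² - 843*H (j(H) = (H² - 843*H) + 2*(-3)*(8 - 3) = (H² - 843*H) + 2*(-3)*5 = (H² - 843*H) - 30 = -30 + H² - 843*H)
Z = -91050 (Z = 3642*(-25) = -91050)
Z - j(473) = -91050 - (-30 + 473² - 843*473) = -91050 - (-30 + 223729 - 398739) = -91050 - 1*(-175040) = -91050 + 175040 = 83990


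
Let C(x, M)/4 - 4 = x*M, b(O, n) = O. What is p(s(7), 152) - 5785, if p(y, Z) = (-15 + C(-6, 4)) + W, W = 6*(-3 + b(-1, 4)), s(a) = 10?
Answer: -5904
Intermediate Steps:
C(x, M) = 16 + 4*M*x (C(x, M) = 16 + 4*(x*M) = 16 + 4*(M*x) = 16 + 4*M*x)
W = -24 (W = 6*(-3 - 1) = 6*(-4) = -24)
p(y, Z) = -119 (p(y, Z) = (-15 + (16 + 4*4*(-6))) - 24 = (-15 + (16 - 96)) - 24 = (-15 - 80) - 24 = -95 - 24 = -119)
p(s(7), 152) - 5785 = -119 - 5785 = -5904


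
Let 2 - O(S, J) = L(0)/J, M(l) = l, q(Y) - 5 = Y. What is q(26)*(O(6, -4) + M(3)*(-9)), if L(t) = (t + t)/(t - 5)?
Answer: -775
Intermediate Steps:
q(Y) = 5 + Y
L(t) = 2*t/(-5 + t) (L(t) = (2*t)/(-5 + t) = 2*t/(-5 + t))
O(S, J) = 2 (O(S, J) = 2 - 2*0/(-5 + 0)/J = 2 - 2*0/(-5)/J = 2 - 2*0*(-⅕)/J = 2 - 0/J = 2 - 1*0 = 2 + 0 = 2)
q(26)*(O(6, -4) + M(3)*(-9)) = (5 + 26)*(2 + 3*(-9)) = 31*(2 - 27) = 31*(-25) = -775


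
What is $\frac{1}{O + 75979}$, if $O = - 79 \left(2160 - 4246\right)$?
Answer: $\frac{1}{240773} \approx 4.1533 \cdot 10^{-6}$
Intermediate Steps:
$O = 164794$ ($O = - 79 \left(2160 - 4246\right) = \left(-79\right) \left(-2086\right) = 164794$)
$\frac{1}{O + 75979} = \frac{1}{164794 + 75979} = \frac{1}{240773}$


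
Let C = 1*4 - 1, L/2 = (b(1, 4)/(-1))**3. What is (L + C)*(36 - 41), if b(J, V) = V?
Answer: 625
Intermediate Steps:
L = -128 (L = 2*(4/(-1))**3 = 2*(4*(-1))**3 = 2*(-4)**3 = 2*(-64) = -128)
C = 3 (C = 4 - 1 = 3)
(L + C)*(36 - 41) = (-128 + 3)*(36 - 41) = -125*(-5) = 625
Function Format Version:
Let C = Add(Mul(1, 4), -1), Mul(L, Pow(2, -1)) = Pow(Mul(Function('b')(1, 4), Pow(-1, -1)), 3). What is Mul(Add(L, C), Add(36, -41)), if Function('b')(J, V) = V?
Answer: 625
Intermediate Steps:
L = -128 (L = Mul(2, Pow(Mul(4, Pow(-1, -1)), 3)) = Mul(2, Pow(Mul(4, -1), 3)) = Mul(2, Pow(-4, 3)) = Mul(2, -64) = -128)
C = 3 (C = Add(4, -1) = 3)
Mul(Add(L, C), Add(36, -41)) = Mul(Add(-128, 3), Add(36, -41)) = Mul(-125, -5) = 625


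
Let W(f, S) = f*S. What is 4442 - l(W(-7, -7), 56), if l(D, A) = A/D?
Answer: 31086/7 ≈ 4440.9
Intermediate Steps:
W(f, S) = S*f
4442 - l(W(-7, -7), 56) = 4442 - 56/((-7*(-7))) = 4442 - 56/49 = 4442 - 1*8/7 = 4442 - 8/7 = 31086/7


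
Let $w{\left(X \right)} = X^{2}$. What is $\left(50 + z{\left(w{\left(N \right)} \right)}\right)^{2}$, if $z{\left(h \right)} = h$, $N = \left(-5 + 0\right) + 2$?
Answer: $3481$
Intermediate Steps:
$N = -3$ ($N = -5 + 2 = -3$)
$\left(50 + z{\left(w{\left(N \right)} \right)}\right)^{2} = \left(50 + \left(-3\right)^{2}\right)^{2} = \left(50 + 9\right)^{2} = 59^{2} = 3481$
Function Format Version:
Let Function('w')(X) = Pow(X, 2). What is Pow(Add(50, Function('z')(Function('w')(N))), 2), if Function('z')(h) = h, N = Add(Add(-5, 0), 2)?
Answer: 3481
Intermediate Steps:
N = -3 (N = Add(-5, 2) = -3)
Pow(Add(50, Function('z')(Function('w')(N))), 2) = Pow(Add(50, Pow(-3, 2)), 2) = Pow(Add(50, 9), 2) = Pow(59, 2) = 3481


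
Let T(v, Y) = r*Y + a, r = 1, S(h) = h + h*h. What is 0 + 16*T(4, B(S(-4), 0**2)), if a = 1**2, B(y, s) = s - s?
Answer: 16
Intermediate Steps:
S(h) = h + h**2
B(y, s) = 0
a = 1
T(v, Y) = 1 + Y (T(v, Y) = 1*Y + 1 = Y + 1 = 1 + Y)
0 + 16*T(4, B(S(-4), 0**2)) = 0 + 16*(1 + 0) = 0 + 16*1 = 0 + 16 = 16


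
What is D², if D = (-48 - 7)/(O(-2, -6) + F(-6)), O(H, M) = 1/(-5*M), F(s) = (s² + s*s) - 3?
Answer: 2722500/4289041 ≈ 0.63476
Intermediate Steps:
F(s) = -3 + 2*s² (F(s) = (s² + s²) - 3 = 2*s² - 3 = -3 + 2*s²)
O(H, M) = -1/(5*M)
D = -1650/2071 (D = (-48 - 7)/(-⅕/(-6) + (-3 + 2*(-6)²)) = -55/(-⅕*(-⅙) + (-3 + 2*36)) = -55/(1/30 + (-3 + 72)) = -55/(1/30 + 69) = -55/2071/30 = -55*30/2071 = -1650/2071 ≈ -0.79672)
D² = (-1650/2071)² = 2722500/4289041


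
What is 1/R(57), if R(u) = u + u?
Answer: 1/114 ≈ 0.0087719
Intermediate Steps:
R(u) = 2*u
1/R(57) = 1/(2*57) = 1/114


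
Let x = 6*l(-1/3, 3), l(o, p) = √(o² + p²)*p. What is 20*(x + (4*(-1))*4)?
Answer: -320 + 120*√82 ≈ 766.65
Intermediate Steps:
l(o, p) = p*√(o² + p²)
x = 6*√82 (x = 6*(3*√((-1/3)² + 3²)) = 6*(3*√((-1*⅓)² + 9)) = 6*(3*√((-⅓)² + 9)) = 6*(3*√(⅑ + 9)) = 6*(3*√(82/9)) = 6*(3*(√82/3)) = 6*√82 ≈ 54.332)
20*(x + (4*(-1))*4) = 20*(6*√82 + (4*(-1))*4) = 20*(6*√82 - 4*4) = 20*(6*√82 - 16) = 20*(-16 + 6*√82) = -320 + 120*√82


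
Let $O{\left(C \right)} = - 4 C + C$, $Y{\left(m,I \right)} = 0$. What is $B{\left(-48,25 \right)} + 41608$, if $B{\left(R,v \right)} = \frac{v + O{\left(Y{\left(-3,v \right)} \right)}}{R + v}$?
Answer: $\frac{956959}{23} \approx 41607.0$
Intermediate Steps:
$O{\left(C \right)} = - 3 C$
$B{\left(R,v \right)} = \frac{v}{R + v}$ ($B{\left(R,v \right)} = \frac{v - 0}{R + v} = \frac{v + 0}{R + v} = \frac{v}{R + v}$)
$B{\left(-48,25 \right)} + 41608 = \frac{25}{-48 + 25} + 41608 = \frac{25}{-23} + 41608 = 25 \left(- \frac{1}{23}\right) + 41608 = - \frac{25}{23} + 41608 = \frac{956959}{23}$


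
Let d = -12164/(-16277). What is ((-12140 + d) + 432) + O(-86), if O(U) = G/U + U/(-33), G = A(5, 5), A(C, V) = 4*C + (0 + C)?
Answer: -540699349609/46194126 ≈ -11705.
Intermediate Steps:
A(C, V) = 5*C (A(C, V) = 4*C + C = 5*C)
d = 12164/16277 (d = -12164*(-1/16277) = 12164/16277 ≈ 0.74731)
G = 25 (G = 5*5 = 25)
O(U) = 25/U - U/33 (O(U) = 25/U + U/(-33) = 25/U + U*(-1/33) = 25/U - U/33)
((-12140 + d) + 432) + O(-86) = ((-12140 + 12164/16277) + 432) + (25/(-86) - 1/33*(-86)) = (-197590616/16277 + 432) + (25*(-1/86) + 86/33) = -190558952/16277 + (-25/86 + 86/33) = -190558952/16277 + 6571/2838 = -540699349609/46194126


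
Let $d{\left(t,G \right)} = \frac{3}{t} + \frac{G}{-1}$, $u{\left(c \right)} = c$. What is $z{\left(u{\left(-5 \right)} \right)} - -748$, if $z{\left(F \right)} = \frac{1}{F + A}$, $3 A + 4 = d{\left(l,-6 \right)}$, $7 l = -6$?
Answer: $\frac{8226}{11} \approx 747.82$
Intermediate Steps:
$l = - \frac{6}{7}$ ($l = \frac{1}{7} \left(-6\right) = - \frac{6}{7} \approx -0.85714$)
$d{\left(t,G \right)} = - G + \frac{3}{t}$ ($d{\left(t,G \right)} = \frac{3}{t} + G \left(-1\right) = \frac{3}{t} - G = - G + \frac{3}{t}$)
$A = - \frac{1}{2}$ ($A = - \frac{4}{3} + \frac{\left(-1\right) \left(-6\right) + \frac{3}{- \frac{6}{7}}}{3} = - \frac{4}{3} + \frac{6 + 3 \left(- \frac{7}{6}\right)}{3} = - \frac{4}{3} + \frac{6 - \frac{7}{2}}{3} = - \frac{4}{3} + \frac{1}{3} \cdot \frac{5}{2} = - \frac{4}{3} + \frac{5}{6} = - \frac{1}{2} \approx -0.5$)
$z{\left(F \right)} = \frac{1}{- \frac{1}{2} + F}$ ($z{\left(F \right)} = \frac{1}{F - \frac{1}{2}} = \frac{1}{- \frac{1}{2} + F}$)
$z{\left(u{\left(-5 \right)} \right)} - -748 = \frac{2}{-1 + 2 \left(-5\right)} - -748 = \frac{2}{-1 - 10} + 748 = \frac{2}{-11} + 748 = 2 \left(- \frac{1}{11}\right) + 748 = - \frac{2}{11} + 748 = \frac{8226}{11}$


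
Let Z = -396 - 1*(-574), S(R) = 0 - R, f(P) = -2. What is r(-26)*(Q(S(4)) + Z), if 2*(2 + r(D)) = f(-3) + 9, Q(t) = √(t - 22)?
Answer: 267 + 3*I*√26/2 ≈ 267.0 + 7.6485*I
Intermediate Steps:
S(R) = -R
Q(t) = √(-22 + t)
Z = 178 (Z = -396 + 574 = 178)
r(D) = 3/2 (r(D) = -2 + (-2 + 9)/2 = -2 + (½)*7 = -2 + 7/2 = 3/2)
r(-26)*(Q(S(4)) + Z) = 3*(√(-22 - 1*4) + 178)/2 = 3*(√(-22 - 4) + 178)/2 = 3*(√(-26) + 178)/2 = 3*(I*√26 + 178)/2 = 3*(178 + I*√26)/2 = 267 + 3*I*√26/2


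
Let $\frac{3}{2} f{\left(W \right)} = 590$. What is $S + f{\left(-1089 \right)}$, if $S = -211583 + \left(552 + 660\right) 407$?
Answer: $\frac{846283}{3} \approx 2.8209 \cdot 10^{5}$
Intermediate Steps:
$f{\left(W \right)} = \frac{1180}{3}$ ($f{\left(W \right)} = \frac{2}{3} \cdot 590 = \frac{1180}{3}$)
$S = 281701$ ($S = -211583 + 1212 \cdot 407 = -211583 + 493284 = 281701$)
$S + f{\left(-1089 \right)} = 281701 + \frac{1180}{3} = \frac{846283}{3}$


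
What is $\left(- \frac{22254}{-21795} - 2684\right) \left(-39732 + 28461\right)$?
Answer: $\frac{219692551182}{7265} \approx 3.024 \cdot 10^{7}$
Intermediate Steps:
$\left(- \frac{22254}{-21795} - 2684\right) \left(-39732 + 28461\right) = \left(\left(-22254\right) \left(- \frac{1}{21795}\right) - 2684\right) \left(-11271\right) = \left(\frac{7418}{7265} - 2684\right) \left(-11271\right) = \left(- \frac{19491842}{7265}\right) \left(-11271\right) = \frac{219692551182}{7265}$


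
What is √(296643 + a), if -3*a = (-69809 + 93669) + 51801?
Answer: 2*√610701/3 ≈ 520.98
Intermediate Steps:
a = -75661/3 (a = -((-69809 + 93669) + 51801)/3 = -(23860 + 51801)/3 = -⅓*75661 = -75661/3 ≈ -25220.)
√(296643 + a) = √(296643 - 75661/3) = √(814268/3) = 2*√610701/3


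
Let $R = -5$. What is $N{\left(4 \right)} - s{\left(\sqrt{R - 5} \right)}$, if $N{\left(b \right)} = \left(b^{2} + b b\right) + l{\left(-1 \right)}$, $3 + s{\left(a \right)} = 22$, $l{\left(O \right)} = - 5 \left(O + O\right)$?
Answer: $23$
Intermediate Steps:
$l{\left(O \right)} = - 10 O$ ($l{\left(O \right)} = - 5 \cdot 2 O = - 10 O$)
$s{\left(a \right)} = 19$ ($s{\left(a \right)} = -3 + 22 = 19$)
$N{\left(b \right)} = 10 + 2 b^{2}$ ($N{\left(b \right)} = \left(b^{2} + b b\right) - -10 = \left(b^{2} + b^{2}\right) + 10 = 2 b^{2} + 10 = 10 + 2 b^{2}$)
$N{\left(4 \right)} - s{\left(\sqrt{R - 5} \right)} = \left(10 + 2 \cdot 4^{2}\right) - 19 = \left(10 + 2 \cdot 16\right) - 19 = \left(10 + 32\right) - 19 = 42 - 19 = 23$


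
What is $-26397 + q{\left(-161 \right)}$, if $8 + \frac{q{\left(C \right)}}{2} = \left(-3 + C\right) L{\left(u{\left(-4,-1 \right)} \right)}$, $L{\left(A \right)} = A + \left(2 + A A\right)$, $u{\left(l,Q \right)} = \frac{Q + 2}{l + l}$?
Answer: $- \frac{216265}{8} \approx -27033.0$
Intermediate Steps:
$u{\left(l,Q \right)} = \frac{2 + Q}{2 l}$
$L{\left(A \right)} = 2 + A + A^{2}$ ($L{\left(A \right)} = A + \left(2 + A^{2}\right) = 2 + A + A^{2}$)
$q{\left(C \right)} = - \frac{875}{32} + \frac{121 C}{32}$ ($q{\left(C \right)} = -16 + 2 \left(-3 + C\right) \left(2 + \frac{2 - 1}{2 \left(-4\right)} + \left(\frac{2 - 1}{2 \left(-4\right)}\right)^{2}\right) = -16 + 2 \left(-3 + C\right) \left(2 + \frac{1}{2} \left(- \frac{1}{4}\right) 1 + \left(\frac{1}{2} \left(- \frac{1}{4}\right) 1\right)^{2}\right) = -16 + 2 \left(-3 + C\right) \left(2 - \frac{1}{8} + \left(- \frac{1}{8}\right)^{2}\right) = -16 + 2 \left(-3 + C\right) \left(2 - \frac{1}{8} + \frac{1}{64}\right) = -16 + 2 \left(-3 + C\right) \frac{121}{64} = -16 + 2 \left(- \frac{363}{64} + \frac{121 C}{64}\right) = -16 + \left(- \frac{363}{32} + \frac{121 C}{32}\right) = - \frac{875}{32} + \frac{121 C}{32}$)
$-26397 + q{\left(-161 \right)} = -26397 + \left(- \frac{875}{32} + \frac{121}{32} \left(-161\right)\right) = -26397 - \frac{5089}{8} = - \frac{216265}{8}$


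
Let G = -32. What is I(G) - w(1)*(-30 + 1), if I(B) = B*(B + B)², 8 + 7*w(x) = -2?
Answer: -917794/7 ≈ -1.3111e+5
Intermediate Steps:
w(x) = -10/7 (w(x) = -8/7 + (⅐)*(-2) = -8/7 - 2/7 = -10/7)
I(B) = 4*B³ (I(B) = B*(2*B)² = B*(4*B²) = 4*B³)
I(G) - w(1)*(-30 + 1) = 4*(-32)³ - (-10)*(-30 + 1)/7 = 4*(-32768) - (-10)*(-29)/7 = -131072 - 1*290/7 = -131072 - 290/7 = -917794/7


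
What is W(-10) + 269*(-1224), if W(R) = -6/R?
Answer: -1646277/5 ≈ -3.2926e+5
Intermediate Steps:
W(-10) + 269*(-1224) = -6/(-10) + 269*(-1224) = -6*(-⅒) - 329256 = ⅗ - 329256 = -1646277/5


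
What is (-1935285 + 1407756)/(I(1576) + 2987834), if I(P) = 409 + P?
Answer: -527529/2989819 ≈ -0.17644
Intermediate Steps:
(-1935285 + 1407756)/(I(1576) + 2987834) = (-1935285 + 1407756)/((409 + 1576) + 2987834) = -527529/(1985 + 2987834) = -527529/2989819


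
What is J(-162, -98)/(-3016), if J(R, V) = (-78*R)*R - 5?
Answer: 2047037/3016 ≈ 678.73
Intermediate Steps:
J(R, V) = -5 - 78*R² (J(R, V) = -78*R² - 5 = -5 - 78*R²)
J(-162, -98)/(-3016) = (-5 - 78*(-162)²)/(-3016) = (-5 - 78*26244)*(-1/3016) = (-5 - 2047032)*(-1/3016) = -2047037*(-1/3016) = 2047037/3016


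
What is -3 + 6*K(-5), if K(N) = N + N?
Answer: -63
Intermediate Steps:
K(N) = 2*N
-3 + 6*K(-5) = -3 + 6*(2*(-5)) = -3 + 6*(-10) = -3 - 60 = -63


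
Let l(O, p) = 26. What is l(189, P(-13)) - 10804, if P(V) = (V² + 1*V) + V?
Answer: -10778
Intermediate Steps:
P(V) = V² + 2*V (P(V) = (V² + V) + V = (V + V²) + V = V² + 2*V)
l(189, P(-13)) - 10804 = 26 - 10804 = -10778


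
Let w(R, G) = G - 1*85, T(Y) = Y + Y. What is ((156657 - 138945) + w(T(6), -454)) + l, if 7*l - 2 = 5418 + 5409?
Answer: 18720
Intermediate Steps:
T(Y) = 2*Y
l = 1547 (l = 2/7 + (5418 + 5409)/7 = 2/7 + (1/7)*10827 = 2/7 + 10827/7 = 1547)
w(R, G) = -85 + G (w(R, G) = G - 85 = -85 + G)
((156657 - 138945) + w(T(6), -454)) + l = ((156657 - 138945) + (-85 - 454)) + 1547 = (17712 - 539) + 1547 = 17173 + 1547 = 18720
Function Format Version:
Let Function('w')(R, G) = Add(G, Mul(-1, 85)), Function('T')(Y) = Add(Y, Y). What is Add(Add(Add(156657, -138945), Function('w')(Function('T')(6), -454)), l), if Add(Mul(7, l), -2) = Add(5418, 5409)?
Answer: 18720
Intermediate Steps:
Function('T')(Y) = Mul(2, Y)
l = 1547 (l = Add(Rational(2, 7), Mul(Rational(1, 7), Add(5418, 5409))) = Add(Rational(2, 7), Mul(Rational(1, 7), 10827)) = Add(Rational(2, 7), Rational(10827, 7)) = 1547)
Function('w')(R, G) = Add(-85, G) (Function('w')(R, G) = Add(G, -85) = Add(-85, G))
Add(Add(Add(156657, -138945), Function('w')(Function('T')(6), -454)), l) = Add(Add(Add(156657, -138945), Add(-85, -454)), 1547) = Add(Add(17712, -539), 1547) = Add(17173, 1547) = 18720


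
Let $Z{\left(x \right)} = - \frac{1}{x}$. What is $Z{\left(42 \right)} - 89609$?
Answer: $- \frac{3763579}{42} \approx -89609.0$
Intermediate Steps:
$Z{\left(42 \right)} - 89609 = - \frac{1}{42} - 89609 = - \frac{3763579}{42}$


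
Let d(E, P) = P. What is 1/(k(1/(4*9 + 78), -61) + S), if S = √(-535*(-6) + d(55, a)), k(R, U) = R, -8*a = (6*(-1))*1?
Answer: -57/20863453 + 9747*√1427/20863453 ≈ 0.017645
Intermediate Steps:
a = ¾ (a = -6*(-1)/8 = -(-3)/4 = -⅛*(-6) = ¾ ≈ 0.75000)
S = 3*√1427/2 (S = √(-535*(-6) + ¾) = √(3210 + ¾) = √(12843/4) = 3*√1427/2 ≈ 56.663)
1/(k(1/(4*9 + 78), -61) + S) = 1/(1/(4*9 + 78) + 3*√1427/2) = 1/(1/(36 + 78) + 3*√1427/2) = 1/(1/114 + 3*√1427/2)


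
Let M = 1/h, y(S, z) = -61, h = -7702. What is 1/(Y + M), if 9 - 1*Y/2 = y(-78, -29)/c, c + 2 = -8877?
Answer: 68386058/1230000521 ≈ 0.055598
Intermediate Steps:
c = -8879 (c = -2 - 8877 = -8879)
M = -1/7702 (M = 1/(-7702) = -1/7702 ≈ -0.00012984)
Y = 159700/8879 (Y = 18 - (-122)/(-8879) = 18 - (-122)*(-1)/8879 = 18 - 2*61/8879 = 18 - 122/8879 = 159700/8879 ≈ 17.986)
1/(Y + M) = 1/(159700/8879 - 1/7702) = 1/(1230000521/68386058) = 68386058/1230000521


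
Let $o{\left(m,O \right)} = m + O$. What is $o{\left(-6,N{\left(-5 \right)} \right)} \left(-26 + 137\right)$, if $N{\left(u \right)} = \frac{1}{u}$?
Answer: $- \frac{3441}{5} \approx -688.2$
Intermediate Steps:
$o{\left(m,O \right)} = O + m$
$o{\left(-6,N{\left(-5 \right)} \right)} \left(-26 + 137\right) = \left(\frac{1}{-5} - 6\right) \left(-26 + 137\right) = \left(- \frac{1}{5} - 6\right) 111 = \left(- \frac{31}{5}\right) 111 = - \frac{3441}{5}$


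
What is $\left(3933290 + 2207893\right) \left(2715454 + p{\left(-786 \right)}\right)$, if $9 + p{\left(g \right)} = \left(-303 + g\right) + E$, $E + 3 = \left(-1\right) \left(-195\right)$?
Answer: $16670536030284$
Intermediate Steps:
$E = 192$ ($E = -3 - -195 = -3 + 195 = 192$)
$p{\left(g \right)} = -120 + g$ ($p{\left(g \right)} = -9 + \left(\left(-303 + g\right) + 192\right) = -9 + \left(-111 + g\right) = -120 + g$)
$\left(3933290 + 2207893\right) \left(2715454 + p{\left(-786 \right)}\right) = \left(3933290 + 2207893\right) \left(2715454 - 906\right) = 6141183 \left(2715454 - 906\right) = 6141183 \cdot 2714548 = 16670536030284$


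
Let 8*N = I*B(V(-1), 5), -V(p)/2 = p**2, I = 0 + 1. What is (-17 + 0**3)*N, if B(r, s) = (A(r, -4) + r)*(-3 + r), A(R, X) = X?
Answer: -255/4 ≈ -63.750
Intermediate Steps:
I = 1
V(p) = -2*p**2
B(r, s) = (-4 + r)*(-3 + r)
N = 15/4 (N = (1*(12 + (-2*(-1)**2)**2 - (-14)*(-1)**2))/8 = (1*(12 + (-2*1)**2 - (-14)))/8 = (1*(12 + (-2)**2 - 7*(-2)))/8 = (1*(12 + 4 + 14))/8 = (1*30)/8 = (1/8)*30 = 15/4 ≈ 3.7500)
(-17 + 0**3)*N = (-17 + 0**3)*(15/4) = (-17 + 0)*(15/4) = -17*15/4 = -255/4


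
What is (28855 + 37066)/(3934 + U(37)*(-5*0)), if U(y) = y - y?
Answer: 65921/3934 ≈ 16.757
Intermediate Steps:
U(y) = 0
(28855 + 37066)/(3934 + U(37)*(-5*0)) = (28855 + 37066)/(3934 + 0*(-5*0)) = 65921/(3934 + 0*0) = 65921/(3934 + 0) = 65921/3934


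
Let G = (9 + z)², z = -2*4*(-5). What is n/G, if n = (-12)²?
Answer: 144/2401 ≈ 0.059975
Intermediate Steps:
z = 40 (z = -8*(-5) = 40)
n = 144
G = 2401 (G = (9 + 40)² = 49² = 2401)
n/G = 144/2401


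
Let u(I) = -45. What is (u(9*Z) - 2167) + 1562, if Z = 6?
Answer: -650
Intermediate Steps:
(u(9*Z) - 2167) + 1562 = (-45 - 2167) + 1562 = -2212 + 1562 = -650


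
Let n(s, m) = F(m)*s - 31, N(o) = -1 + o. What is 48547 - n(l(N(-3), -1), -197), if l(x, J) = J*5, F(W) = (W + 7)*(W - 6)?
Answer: 241428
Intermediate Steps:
F(W) = (-6 + W)*(7 + W) (F(W) = (7 + W)*(-6 + W) = (-6 + W)*(7 + W))
l(x, J) = 5*J
n(s, m) = -31 + s*(-42 + m + m**2) (n(s, m) = (-42 + m + m**2)*s - 31 = s*(-42 + m + m**2) - 31 = -31 + s*(-42 + m + m**2))
48547 - n(l(N(-3), -1), -197) = 48547 - (-31 + (5*(-1))*(-42 - 197 + (-197)**2)) = 48547 - (-31 - 5*(-42 - 197 + 38809)) = 48547 - (-31 - 5*38570) = 48547 - (-31 - 192850) = 48547 - 1*(-192881) = 48547 + 192881 = 241428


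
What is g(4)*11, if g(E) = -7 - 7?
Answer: -154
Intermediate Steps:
g(E) = -14
g(4)*11 = -14*11 = -154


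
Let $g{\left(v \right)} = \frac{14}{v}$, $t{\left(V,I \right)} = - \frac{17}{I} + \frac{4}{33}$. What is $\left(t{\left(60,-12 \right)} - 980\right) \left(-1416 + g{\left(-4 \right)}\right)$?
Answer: $\frac{366676723}{264} \approx 1.3889 \cdot 10^{6}$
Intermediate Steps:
$t{\left(V,I \right)} = \frac{4}{33} - \frac{17}{I}$ ($t{\left(V,I \right)} = - \frac{17}{I} + 4 \cdot \frac{1}{33} = - \frac{17}{I} + \frac{4}{33} = \frac{4}{33} - \frac{17}{I}$)
$\left(t{\left(60,-12 \right)} - 980\right) \left(-1416 + g{\left(-4 \right)}\right) = \left(\left(\frac{4}{33} - \frac{17}{-12}\right) - 980\right) \left(-1416 + \frac{14}{-4}\right) = \left(\left(\frac{4}{33} - - \frac{17}{12}\right) - 980\right) \left(-1416 + 14 \left(- \frac{1}{4}\right)\right) = \left(\left(\frac{4}{33} + \frac{17}{12}\right) - 980\right) \left(-1416 - \frac{7}{2}\right) = \left(\frac{203}{132} - 980\right) \left(- \frac{2839}{2}\right) = \left(- \frac{129157}{132}\right) \left(- \frac{2839}{2}\right) = \frac{366676723}{264}$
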